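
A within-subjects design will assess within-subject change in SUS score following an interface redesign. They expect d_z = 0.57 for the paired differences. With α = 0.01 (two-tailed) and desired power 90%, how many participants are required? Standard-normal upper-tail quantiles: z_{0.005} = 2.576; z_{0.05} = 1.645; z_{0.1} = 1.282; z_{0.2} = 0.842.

For a paired (one-sample on differences) test: n = ((z_{α/2} + z_β) / d)².
z_{α/2} + z_β = 2.576 + 1.282 = 3.858.
n = (3.858 / 0.57)² = 6.768² = 45.81.
Round up.

n = 46 pairs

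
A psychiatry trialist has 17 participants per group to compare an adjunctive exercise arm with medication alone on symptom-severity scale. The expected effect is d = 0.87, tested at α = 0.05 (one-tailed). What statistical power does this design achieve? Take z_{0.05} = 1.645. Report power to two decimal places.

power ≈ 0.81

For two equal groups, power = Φ(d·√(n/2) − z_{α}).
d·√(n/2) = 0.87 × √(17/2) = 0.87 × 2.915 = 2.536.
z_β = 2.536 − 1.645 = 0.891.
Power = Φ(0.891) = 0.814.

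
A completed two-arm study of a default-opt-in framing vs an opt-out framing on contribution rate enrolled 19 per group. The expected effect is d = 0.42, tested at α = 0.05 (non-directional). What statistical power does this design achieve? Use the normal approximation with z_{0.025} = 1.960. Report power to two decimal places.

For two equal groups, power = Φ(d·√(n/2) − z_{α/2}).
d·√(n/2) = 0.42 × √(19/2) = 0.42 × 3.082 = 1.295.
z_β = 1.295 − 1.960 = -0.665.
Power = Φ(-0.665) = 0.253.

power ≈ 0.25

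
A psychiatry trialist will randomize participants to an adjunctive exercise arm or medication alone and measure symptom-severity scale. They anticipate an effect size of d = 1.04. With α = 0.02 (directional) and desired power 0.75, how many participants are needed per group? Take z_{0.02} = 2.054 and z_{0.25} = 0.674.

n = 14 per group

For two independent groups with equal n: n = 2·((z_{α} + z_β) / d)².
z_{α} + z_β = 2.054 + 0.674 = 2.728.
n = 2 × (2.728 / 1.04)² = 2 × 2.623² = 2 × 6.88 = 13.8.
Round up to the next whole participant.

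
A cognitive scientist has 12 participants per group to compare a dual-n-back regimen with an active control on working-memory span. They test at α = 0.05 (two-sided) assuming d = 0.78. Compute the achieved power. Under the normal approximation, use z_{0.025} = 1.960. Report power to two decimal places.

For two equal groups, power = Φ(d·√(n/2) − z_{α/2}).
d·√(n/2) = 0.78 × √(12/2) = 0.78 × 2.449 = 1.911.
z_β = 1.911 − 1.960 = -0.049.
Power = Φ(-0.049) = 0.480.

power ≈ 0.48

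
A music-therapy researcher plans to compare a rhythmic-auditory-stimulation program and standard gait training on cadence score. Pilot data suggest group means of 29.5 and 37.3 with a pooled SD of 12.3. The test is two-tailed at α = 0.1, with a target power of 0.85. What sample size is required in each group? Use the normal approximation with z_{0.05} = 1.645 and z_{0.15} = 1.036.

n = 36 per group

Cohen's d = |M₁ − M₂| / SD_pooled = |29.5 − 37.3| / 12.3 = 7.8 / 12.3 = 0.634.
For two independent groups with equal n: n = 2·((z_{α/2} + z_β) / d)².
z_{α/2} + z_β = 1.645 + 1.036 = 2.681.
n = 2 × (2.681 / 0.634)² = 2 × 4.229² = 2 × 17.88 = 35.8.
Round up to the next whole participant.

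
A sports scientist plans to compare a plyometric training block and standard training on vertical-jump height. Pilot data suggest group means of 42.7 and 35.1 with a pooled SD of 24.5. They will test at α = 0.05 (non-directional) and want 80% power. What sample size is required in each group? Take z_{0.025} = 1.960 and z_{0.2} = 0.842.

Cohen's d = |M₁ − M₂| / SD_pooled = |42.7 − 35.1| / 24.5 = 7.6 / 24.5 = 0.310.
For two independent groups with equal n: n = 2·((z_{α/2} + z_β) / d)².
z_{α/2} + z_β = 1.960 + 0.842 = 2.802.
n = 2 × (2.802 / 0.310)² = 2 × 9.039² = 2 × 81.70 = 163.4.
Round up to the next whole participant.

n = 164 per group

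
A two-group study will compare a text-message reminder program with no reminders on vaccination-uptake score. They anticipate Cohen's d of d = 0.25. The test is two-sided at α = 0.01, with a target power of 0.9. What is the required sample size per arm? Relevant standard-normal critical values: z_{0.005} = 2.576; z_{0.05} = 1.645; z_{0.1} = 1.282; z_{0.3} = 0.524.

For two independent groups with equal n: n = 2·((z_{α/2} + z_β) / d)².
z_{α/2} + z_β = 2.576 + 1.282 = 3.858.
n = 2 × (3.858 / 0.25)² = 2 × 15.432² = 2 × 238.15 = 476.3.
Round up to the next whole participant.

n = 477 per group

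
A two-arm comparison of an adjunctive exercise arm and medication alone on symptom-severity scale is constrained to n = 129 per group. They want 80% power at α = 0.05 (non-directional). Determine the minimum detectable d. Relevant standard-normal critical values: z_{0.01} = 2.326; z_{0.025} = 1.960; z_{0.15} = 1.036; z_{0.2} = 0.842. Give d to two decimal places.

d_min ≈ 0.35

For two independent groups of n = 129 each: d_min = (z_{α/2} + z_β)·√(2/n).
z-sum = 1.960 + 0.842 = 2.802.
d_min = 2.802 × √(2/129) = 2.802 × 0.1245 = 0.349.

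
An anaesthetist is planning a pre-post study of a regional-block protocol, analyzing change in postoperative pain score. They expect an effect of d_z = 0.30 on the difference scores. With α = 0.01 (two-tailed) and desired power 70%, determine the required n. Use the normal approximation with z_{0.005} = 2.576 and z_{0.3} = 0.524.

For a paired (one-sample on differences) test: n = ((z_{α/2} + z_β) / d)².
z_{α/2} + z_β = 2.576 + 0.524 = 3.100.
n = (3.100 / 0.30)² = 10.333² = 106.78.
Round up.

n = 107 pairs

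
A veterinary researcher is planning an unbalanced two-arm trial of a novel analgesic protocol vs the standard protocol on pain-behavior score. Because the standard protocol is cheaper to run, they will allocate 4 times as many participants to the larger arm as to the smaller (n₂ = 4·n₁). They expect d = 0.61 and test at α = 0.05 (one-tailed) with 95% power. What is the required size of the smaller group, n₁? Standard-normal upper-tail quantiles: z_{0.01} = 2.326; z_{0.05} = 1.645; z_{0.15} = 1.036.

With allocation ratio k = n₂/n₁ = 4, Var(x̄₁−x̄₂) = σ²(1/n₁ + 1/(k·n₁)) = σ²·(k+1)/(k·n₁).
So n₁ = (1 + 1/k)·((z_{α} + z_β)/d)² = 1.250 × (3.290/0.61)².
n₁ = 1.250 × 29.09 = 36.4.
Round up: n₁ = 37, giving n₂ = 4 × 37 = 148.

n₁ = 37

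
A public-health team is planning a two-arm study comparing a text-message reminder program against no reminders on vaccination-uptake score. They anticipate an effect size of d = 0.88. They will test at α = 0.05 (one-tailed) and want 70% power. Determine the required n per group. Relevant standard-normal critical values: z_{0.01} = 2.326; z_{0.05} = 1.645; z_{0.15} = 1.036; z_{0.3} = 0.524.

n = 13 per group

For two independent groups with equal n: n = 2·((z_{α} + z_β) / d)².
z_{α} + z_β = 1.645 + 0.524 = 2.169.
n = 2 × (2.169 / 0.88)² = 2 × 2.465² = 2 × 6.08 = 12.2.
Round up to the next whole participant.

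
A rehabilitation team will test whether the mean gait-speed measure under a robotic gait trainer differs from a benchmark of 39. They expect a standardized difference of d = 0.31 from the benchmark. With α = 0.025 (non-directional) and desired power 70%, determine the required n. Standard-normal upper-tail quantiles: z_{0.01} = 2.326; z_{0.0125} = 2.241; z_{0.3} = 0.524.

For a one-sample test: n = ((z_{α/2} + z_β) / d)².
z_{α/2} + z_β = 2.241 + 0.524 = 2.765.
n = (2.765 / 0.31)² = 8.919² = 79.55.
Round up.

n = 80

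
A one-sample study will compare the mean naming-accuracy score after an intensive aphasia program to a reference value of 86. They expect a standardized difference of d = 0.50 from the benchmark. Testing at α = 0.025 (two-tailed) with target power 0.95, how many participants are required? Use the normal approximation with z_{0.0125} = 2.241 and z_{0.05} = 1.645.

n = 61

For a one-sample test: n = ((z_{α/2} + z_β) / d)².
z_{α/2} + z_β = 2.241 + 1.645 = 3.886.
n = (3.886 / 0.50)² = 7.772² = 60.40.
Round up.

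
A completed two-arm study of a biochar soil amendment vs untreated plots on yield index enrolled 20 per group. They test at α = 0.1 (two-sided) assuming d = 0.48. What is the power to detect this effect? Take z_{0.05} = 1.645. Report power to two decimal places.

power ≈ 0.45

For two equal groups, power = Φ(d·√(n/2) − z_{α/2}).
d·√(n/2) = 0.48 × √(20/2) = 0.48 × 3.162 = 1.518.
z_β = 1.518 − 1.645 = -0.127.
Power = Φ(-0.127) = 0.449.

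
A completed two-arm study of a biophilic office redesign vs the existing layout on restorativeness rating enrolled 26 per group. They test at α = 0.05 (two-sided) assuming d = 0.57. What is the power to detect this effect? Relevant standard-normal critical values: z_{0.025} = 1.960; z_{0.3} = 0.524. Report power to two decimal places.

For two equal groups, power = Φ(d·√(n/2) − z_{α/2}).
d·√(n/2) = 0.57 × √(26/2) = 0.57 × 3.606 = 2.055.
z_β = 2.055 − 1.960 = 0.095.
Power = Φ(0.095) = 0.538.

power ≈ 0.54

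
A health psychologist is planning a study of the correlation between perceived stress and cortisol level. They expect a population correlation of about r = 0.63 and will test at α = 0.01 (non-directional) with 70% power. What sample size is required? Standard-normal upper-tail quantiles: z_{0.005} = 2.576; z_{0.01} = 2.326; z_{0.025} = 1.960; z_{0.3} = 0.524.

Fisher's z: C = ½·ln((1+r)/(1−r)) = ½·ln(4.4054) = 0.7414.
n = ((z_{α/2} + z_β)/C)² + 3.
(2.576 + 0.524) / 0.7414 = 3.100 / 0.7414 = 4.181.
n = 4.181² + 3 = 17.48 + 3 = 20.5.
Round up.

n = 21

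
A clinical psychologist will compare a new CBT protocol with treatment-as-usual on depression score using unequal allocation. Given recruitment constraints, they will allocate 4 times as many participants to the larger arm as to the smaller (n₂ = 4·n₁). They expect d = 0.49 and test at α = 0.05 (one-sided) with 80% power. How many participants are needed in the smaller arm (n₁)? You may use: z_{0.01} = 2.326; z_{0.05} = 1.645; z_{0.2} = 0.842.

With allocation ratio k = n₂/n₁ = 4, Var(x̄₁−x̄₂) = σ²(1/n₁ + 1/(k·n₁)) = σ²·(k+1)/(k·n₁).
So n₁ = (1 + 1/k)·((z_{α} + z_β)/d)² = 1.250 × (2.487/0.49)².
n₁ = 1.250 × 25.76 = 32.2.
Round up: n₁ = 33, giving n₂ = 4 × 33 = 132.

n₁ = 33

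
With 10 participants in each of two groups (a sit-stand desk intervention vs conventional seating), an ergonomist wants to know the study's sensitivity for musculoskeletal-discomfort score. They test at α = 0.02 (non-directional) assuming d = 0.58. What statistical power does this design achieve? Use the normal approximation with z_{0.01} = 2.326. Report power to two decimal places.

For two equal groups, power = Φ(d·√(n/2) − z_{α/2}).
d·√(n/2) = 0.58 × √(10/2) = 0.58 × 2.236 = 1.297.
z_β = 1.297 − 2.326 = -1.029.
Power = Φ(-1.029) = 0.152.

power ≈ 0.15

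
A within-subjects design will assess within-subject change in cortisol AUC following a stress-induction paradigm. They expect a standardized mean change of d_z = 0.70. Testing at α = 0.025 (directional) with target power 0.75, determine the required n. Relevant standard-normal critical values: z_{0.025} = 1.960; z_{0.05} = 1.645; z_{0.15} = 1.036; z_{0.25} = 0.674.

n = 15 pairs

For a paired (one-sample on differences) test: n = ((z_{α} + z_β) / d)².
z_{α} + z_β = 1.960 + 0.674 = 2.634.
n = (2.634 / 0.70)² = 3.763² = 14.16.
Round up.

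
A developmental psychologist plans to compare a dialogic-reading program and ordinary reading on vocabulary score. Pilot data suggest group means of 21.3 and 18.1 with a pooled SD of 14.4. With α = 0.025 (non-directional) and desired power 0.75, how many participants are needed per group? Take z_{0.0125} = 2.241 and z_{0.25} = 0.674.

n = 345 per group

Cohen's d = |M₁ − M₂| / SD_pooled = |21.3 − 18.1| / 14.4 = 3.2 / 14.4 = 0.222.
For two independent groups with equal n: n = 2·((z_{α/2} + z_β) / d)².
z_{α/2} + z_β = 2.241 + 0.674 = 2.915.
n = 2 × (2.915 / 0.222)² = 2 × 13.131² = 2 × 172.41 = 344.8.
Round up to the next whole participant.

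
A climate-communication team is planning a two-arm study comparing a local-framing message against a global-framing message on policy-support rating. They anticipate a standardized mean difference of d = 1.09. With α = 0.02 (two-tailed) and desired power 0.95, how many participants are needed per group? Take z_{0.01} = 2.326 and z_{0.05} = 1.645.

For two independent groups with equal n: n = 2·((z_{α/2} + z_β) / d)².
z_{α/2} + z_β = 2.326 + 1.645 = 3.971.
n = 2 × (3.971 / 1.09)² = 2 × 3.643² = 2 × 13.27 = 26.5.
Round up to the next whole participant.

n = 27 per group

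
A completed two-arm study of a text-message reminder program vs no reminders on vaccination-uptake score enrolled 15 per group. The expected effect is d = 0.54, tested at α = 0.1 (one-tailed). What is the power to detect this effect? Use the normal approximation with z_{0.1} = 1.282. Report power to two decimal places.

power ≈ 0.58

For two equal groups, power = Φ(d·√(n/2) − z_{α}).
d·√(n/2) = 0.54 × √(15/2) = 0.54 × 2.739 = 1.479.
z_β = 1.479 − 1.282 = 0.197.
Power = Φ(0.197) = 0.578.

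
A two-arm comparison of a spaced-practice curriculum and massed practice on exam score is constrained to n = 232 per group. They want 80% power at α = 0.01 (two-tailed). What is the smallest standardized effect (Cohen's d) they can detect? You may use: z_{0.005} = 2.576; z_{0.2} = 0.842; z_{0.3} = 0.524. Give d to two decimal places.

For two independent groups of n = 232 each: d_min = (z_{α/2} + z_β)·√(2/n).
z-sum = 2.576 + 0.842 = 3.418.
d_min = 3.418 × √(2/232) = 3.418 × 0.0928 = 0.317.

d_min ≈ 0.32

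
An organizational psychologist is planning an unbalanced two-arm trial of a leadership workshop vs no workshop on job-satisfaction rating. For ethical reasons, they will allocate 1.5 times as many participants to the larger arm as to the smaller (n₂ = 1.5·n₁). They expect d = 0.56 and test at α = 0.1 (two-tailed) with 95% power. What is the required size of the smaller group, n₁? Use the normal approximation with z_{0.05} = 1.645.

With allocation ratio k = n₂/n₁ = 1.5, Var(x̄₁−x̄₂) = σ²(1/n₁ + 1/(k·n₁)) = σ²·(k+1)/(k·n₁).
So n₁ = (1 + 1/k)·((z_{α/2} + z_β)/d)² = 1.667 × (3.290/0.56)².
n₁ = 1.667 × 34.52 = 57.5.
Round up: n₁ = 58, giving n₂ = 1.5 × 58 = 87.

n₁ = 58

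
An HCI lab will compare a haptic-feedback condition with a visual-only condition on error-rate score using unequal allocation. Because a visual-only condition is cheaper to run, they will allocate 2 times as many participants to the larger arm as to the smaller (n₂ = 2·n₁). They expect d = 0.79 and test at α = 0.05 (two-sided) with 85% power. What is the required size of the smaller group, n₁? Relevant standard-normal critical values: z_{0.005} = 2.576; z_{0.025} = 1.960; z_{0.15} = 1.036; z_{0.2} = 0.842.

With allocation ratio k = n₂/n₁ = 2, Var(x̄₁−x̄₂) = σ²(1/n₁ + 1/(k·n₁)) = σ²·(k+1)/(k·n₁).
So n₁ = (1 + 1/k)·((z_{α/2} + z_β)/d)² = 1.500 × (2.996/0.79)².
n₁ = 1.500 × 14.38 = 21.6.
Round up: n₁ = 22, giving n₂ = 2 × 22 = 44.

n₁ = 22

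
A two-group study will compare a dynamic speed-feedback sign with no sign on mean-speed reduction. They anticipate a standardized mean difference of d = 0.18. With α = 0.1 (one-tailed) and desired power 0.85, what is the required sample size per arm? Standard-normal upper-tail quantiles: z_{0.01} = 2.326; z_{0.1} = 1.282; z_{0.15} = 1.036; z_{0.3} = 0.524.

n = 332 per group

For two independent groups with equal n: n = 2·((z_{α} + z_β) / d)².
z_{α} + z_β = 1.282 + 1.036 = 2.318.
n = 2 × (2.318 / 0.18)² = 2 × 12.878² = 2 × 165.84 = 331.7.
Round up to the next whole participant.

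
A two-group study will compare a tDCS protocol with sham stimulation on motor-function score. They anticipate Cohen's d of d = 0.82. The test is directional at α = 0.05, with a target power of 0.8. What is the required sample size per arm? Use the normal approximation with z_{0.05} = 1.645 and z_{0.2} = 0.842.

n = 19 per group

For two independent groups with equal n: n = 2·((z_{α} + z_β) / d)².
z_{α} + z_β = 1.645 + 0.842 = 2.487.
n = 2 × (2.487 / 0.82)² = 2 × 3.033² = 2 × 9.20 = 18.4.
Round up to the next whole participant.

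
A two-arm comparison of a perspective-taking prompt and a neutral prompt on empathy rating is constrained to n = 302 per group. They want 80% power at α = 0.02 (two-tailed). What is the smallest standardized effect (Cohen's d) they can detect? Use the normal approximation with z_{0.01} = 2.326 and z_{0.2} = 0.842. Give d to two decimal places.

For two independent groups of n = 302 each: d_min = (z_{α/2} + z_β)·√(2/n).
z-sum = 2.326 + 0.842 = 3.168.
d_min = 3.168 × √(2/302) = 3.168 × 0.0814 = 0.258.

d_min ≈ 0.26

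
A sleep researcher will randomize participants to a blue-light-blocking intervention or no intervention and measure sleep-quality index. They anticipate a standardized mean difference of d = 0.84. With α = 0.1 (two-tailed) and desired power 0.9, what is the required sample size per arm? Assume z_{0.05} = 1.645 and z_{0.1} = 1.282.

n = 25 per group

For two independent groups with equal n: n = 2·((z_{α/2} + z_β) / d)².
z_{α/2} + z_β = 1.645 + 1.282 = 2.927.
n = 2 × (2.927 / 0.84)² = 2 × 3.485² = 2 × 12.14 = 24.3.
Round up to the next whole participant.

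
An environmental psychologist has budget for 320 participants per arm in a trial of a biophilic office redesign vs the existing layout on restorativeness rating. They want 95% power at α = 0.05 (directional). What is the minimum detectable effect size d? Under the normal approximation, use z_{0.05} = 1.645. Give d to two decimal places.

For two independent groups of n = 320 each: d_min = (z_{α} + z_β)·√(2/n).
z-sum = 1.645 + 1.645 = 3.290.
d_min = 3.290 × √(2/320) = 3.290 × 0.0791 = 0.260.

d_min ≈ 0.26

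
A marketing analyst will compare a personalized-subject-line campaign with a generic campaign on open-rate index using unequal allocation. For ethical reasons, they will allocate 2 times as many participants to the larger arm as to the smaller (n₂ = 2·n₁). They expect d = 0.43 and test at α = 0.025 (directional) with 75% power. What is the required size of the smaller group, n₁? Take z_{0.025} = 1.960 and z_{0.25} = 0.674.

With allocation ratio k = n₂/n₁ = 2, Var(x̄₁−x̄₂) = σ²(1/n₁ + 1/(k·n₁)) = σ²·(k+1)/(k·n₁).
So n₁ = (1 + 1/k)·((z_{α} + z_β)/d)² = 1.500 × (2.634/0.43)².
n₁ = 1.500 × 37.52 = 56.3.
Round up: n₁ = 57, giving n₂ = 2 × 57 = 114.

n₁ = 57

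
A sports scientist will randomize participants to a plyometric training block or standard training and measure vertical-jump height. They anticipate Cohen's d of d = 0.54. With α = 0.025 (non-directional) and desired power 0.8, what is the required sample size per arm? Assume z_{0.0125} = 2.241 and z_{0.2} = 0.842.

n = 66 per group

For two independent groups with equal n: n = 2·((z_{α/2} + z_β) / d)².
z_{α/2} + z_β = 2.241 + 0.842 = 3.083.
n = 2 × (3.083 / 0.54)² = 2 × 5.709² = 2 × 32.60 = 65.2.
Round up to the next whole participant.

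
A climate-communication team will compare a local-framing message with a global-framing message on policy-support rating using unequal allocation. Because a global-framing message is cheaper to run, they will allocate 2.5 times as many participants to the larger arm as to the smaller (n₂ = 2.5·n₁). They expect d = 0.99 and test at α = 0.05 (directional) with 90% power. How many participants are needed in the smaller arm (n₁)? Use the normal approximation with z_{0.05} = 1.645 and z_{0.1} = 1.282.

n₁ = 13

With allocation ratio k = n₂/n₁ = 2.5, Var(x̄₁−x̄₂) = σ²(1/n₁ + 1/(k·n₁)) = σ²·(k+1)/(k·n₁).
So n₁ = (1 + 1/k)·((z_{α} + z_β)/d)² = 1.400 × (2.927/0.99)².
n₁ = 1.400 × 8.74 = 12.2.
Round up: n₁ = 13, giving n₂ = ⌈2.5 × 13⌉ = ⌈32.5⌉ = 33.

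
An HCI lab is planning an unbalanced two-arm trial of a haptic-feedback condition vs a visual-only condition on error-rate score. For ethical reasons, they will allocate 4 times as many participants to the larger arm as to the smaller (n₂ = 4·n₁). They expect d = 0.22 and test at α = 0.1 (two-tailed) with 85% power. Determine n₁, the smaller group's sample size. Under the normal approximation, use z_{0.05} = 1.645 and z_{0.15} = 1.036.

With allocation ratio k = n₂/n₁ = 4, Var(x̄₁−x̄₂) = σ²(1/n₁ + 1/(k·n₁)) = σ²·(k+1)/(k·n₁).
So n₁ = (1 + 1/k)·((z_{α/2} + z_β)/d)² = 1.250 × (2.681/0.22)².
n₁ = 1.250 × 148.51 = 185.6.
Round up: n₁ = 186, giving n₂ = 4 × 186 = 744.

n₁ = 186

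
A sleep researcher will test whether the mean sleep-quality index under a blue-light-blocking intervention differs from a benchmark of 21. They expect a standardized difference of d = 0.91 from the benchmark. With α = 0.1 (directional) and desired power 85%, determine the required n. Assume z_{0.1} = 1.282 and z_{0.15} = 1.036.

n = 7

For a one-sample test: n = ((z_{α} + z_β) / d)².
z_{α} + z_β = 1.282 + 1.036 = 2.318.
n = (2.318 / 0.91)² = 2.547² = 6.49.
Round up.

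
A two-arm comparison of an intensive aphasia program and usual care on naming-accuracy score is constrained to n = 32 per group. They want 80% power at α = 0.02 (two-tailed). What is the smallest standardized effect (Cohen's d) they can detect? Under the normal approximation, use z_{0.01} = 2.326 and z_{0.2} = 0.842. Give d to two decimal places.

d_min ≈ 0.79

For two independent groups of n = 32 each: d_min = (z_{α/2} + z_β)·√(2/n).
z-sum = 2.326 + 0.842 = 3.168.
d_min = 3.168 × √(2/32) = 3.168 × 0.2500 = 0.792.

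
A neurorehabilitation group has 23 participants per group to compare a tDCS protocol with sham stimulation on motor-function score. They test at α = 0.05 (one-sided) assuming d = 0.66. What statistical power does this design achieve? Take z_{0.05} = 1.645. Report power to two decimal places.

For two equal groups, power = Φ(d·√(n/2) − z_{α}).
d·√(n/2) = 0.66 × √(23/2) = 0.66 × 3.391 = 2.238.
z_β = 2.238 − 1.645 = 0.593.
Power = Φ(0.593) = 0.723.

power ≈ 0.72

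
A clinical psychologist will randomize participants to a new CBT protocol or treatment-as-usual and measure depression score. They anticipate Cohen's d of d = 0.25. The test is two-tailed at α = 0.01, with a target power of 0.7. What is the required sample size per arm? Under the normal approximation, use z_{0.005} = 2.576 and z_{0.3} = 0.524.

For two independent groups with equal n: n = 2·((z_{α/2} + z_β) / d)².
z_{α/2} + z_β = 2.576 + 0.524 = 3.100.
n = 2 × (3.100 / 0.25)² = 2 × 12.400² = 2 × 153.76 = 307.5.
Round up to the next whole participant.

n = 308 per group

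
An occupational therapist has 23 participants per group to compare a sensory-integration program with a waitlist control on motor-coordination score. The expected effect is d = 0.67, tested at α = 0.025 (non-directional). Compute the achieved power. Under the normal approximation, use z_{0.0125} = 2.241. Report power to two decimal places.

power ≈ 0.51

For two equal groups, power = Φ(d·√(n/2) − z_{α/2}).
d·√(n/2) = 0.67 × √(23/2) = 0.67 × 3.391 = 2.272.
z_β = 2.272 − 2.241 = 0.031.
Power = Φ(0.031) = 0.512.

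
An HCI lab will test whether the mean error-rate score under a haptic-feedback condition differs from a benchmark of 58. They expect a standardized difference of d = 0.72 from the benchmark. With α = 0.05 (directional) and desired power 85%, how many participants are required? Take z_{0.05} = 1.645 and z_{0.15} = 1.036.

For a one-sample test: n = ((z_{α} + z_β) / d)².
z_{α} + z_β = 1.645 + 1.036 = 2.681.
n = (2.681 / 0.72)² = 3.724² = 13.87.
Round up.

n = 14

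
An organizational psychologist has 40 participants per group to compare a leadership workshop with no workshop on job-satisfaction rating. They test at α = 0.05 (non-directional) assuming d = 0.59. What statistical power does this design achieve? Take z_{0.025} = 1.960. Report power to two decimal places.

For two equal groups, power = Φ(d·√(n/2) − z_{α/2}).
d·√(n/2) = 0.59 × √(40/2) = 0.59 × 4.472 = 2.639.
z_β = 2.639 − 1.960 = 0.679.
Power = Φ(0.679) = 0.751.

power ≈ 0.75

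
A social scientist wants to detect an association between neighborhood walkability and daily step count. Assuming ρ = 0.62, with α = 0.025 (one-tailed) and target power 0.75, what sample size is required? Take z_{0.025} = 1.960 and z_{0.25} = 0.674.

Fisher's z: C = ½·ln((1+r)/(1−r)) = ½·ln(4.2632) = 0.7250.
n = ((z_{α} + z_β)/C)² + 3.
(1.960 + 0.674) / 0.7250 = 2.634 / 0.7250 = 3.633.
n = 3.633² + 3 = 13.20 + 3 = 16.2.
Round up.

n = 17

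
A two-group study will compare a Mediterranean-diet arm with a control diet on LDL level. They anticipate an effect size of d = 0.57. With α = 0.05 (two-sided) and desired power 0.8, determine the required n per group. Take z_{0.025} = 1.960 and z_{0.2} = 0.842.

n = 49 per group

For two independent groups with equal n: n = 2·((z_{α/2} + z_β) / d)².
z_{α/2} + z_β = 1.960 + 0.842 = 2.802.
n = 2 × (2.802 / 0.57)² = 2 × 4.916² = 2 × 24.16 = 48.3.
Round up to the next whole participant.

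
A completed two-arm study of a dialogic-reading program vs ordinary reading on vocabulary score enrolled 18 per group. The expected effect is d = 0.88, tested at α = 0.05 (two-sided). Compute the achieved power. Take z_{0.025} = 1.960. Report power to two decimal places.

For two equal groups, power = Φ(d·√(n/2) − z_{α/2}).
d·√(n/2) = 0.88 × √(18/2) = 0.88 × 3.000 = 2.640.
z_β = 2.640 − 1.960 = 0.680.
Power = Φ(0.680) = 0.752.

power ≈ 0.75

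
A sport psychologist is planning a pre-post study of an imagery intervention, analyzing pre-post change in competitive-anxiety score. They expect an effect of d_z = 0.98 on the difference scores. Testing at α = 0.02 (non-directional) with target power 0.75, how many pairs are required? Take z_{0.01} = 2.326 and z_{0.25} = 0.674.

For a paired (one-sample on differences) test: n = ((z_{α/2} + z_β) / d)².
z_{α/2} + z_β = 2.326 + 0.674 = 3.000.
n = (3.000 / 0.98)² = 3.061² = 9.37.
Round up.

n = 10 pairs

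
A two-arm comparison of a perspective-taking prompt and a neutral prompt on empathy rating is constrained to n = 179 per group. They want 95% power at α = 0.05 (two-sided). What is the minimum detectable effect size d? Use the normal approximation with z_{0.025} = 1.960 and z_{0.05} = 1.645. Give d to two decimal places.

For two independent groups of n = 179 each: d_min = (z_{α/2} + z_β)·√(2/n).
z-sum = 1.960 + 1.645 = 3.605.
d_min = 3.605 × √(2/179) = 3.605 × 0.1057 = 0.381.

d_min ≈ 0.38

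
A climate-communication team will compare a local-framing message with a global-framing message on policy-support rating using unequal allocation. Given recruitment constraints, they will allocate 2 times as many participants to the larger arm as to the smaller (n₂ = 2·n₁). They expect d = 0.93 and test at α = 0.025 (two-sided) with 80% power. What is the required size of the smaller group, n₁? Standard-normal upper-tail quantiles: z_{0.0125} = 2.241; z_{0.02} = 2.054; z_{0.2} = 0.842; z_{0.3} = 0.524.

With allocation ratio k = n₂/n₁ = 2, Var(x̄₁−x̄₂) = σ²(1/n₁ + 1/(k·n₁)) = σ²·(k+1)/(k·n₁).
So n₁ = (1 + 1/k)·((z_{α/2} + z_β)/d)² = 1.500 × (3.083/0.93)².
n₁ = 1.500 × 10.99 = 16.5.
Round up: n₁ = 17, giving n₂ = 2 × 17 = 34.

n₁ = 17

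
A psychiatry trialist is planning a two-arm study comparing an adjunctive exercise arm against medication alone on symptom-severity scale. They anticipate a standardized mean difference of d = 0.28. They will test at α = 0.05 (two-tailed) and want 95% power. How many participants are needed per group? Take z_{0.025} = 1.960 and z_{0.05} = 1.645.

n = 332 per group

For two independent groups with equal n: n = 2·((z_{α/2} + z_β) / d)².
z_{α/2} + z_β = 1.960 + 1.645 = 3.605.
n = 2 × (3.605 / 0.28)² = 2 × 12.875² = 2 × 165.77 = 331.5.
Round up to the next whole participant.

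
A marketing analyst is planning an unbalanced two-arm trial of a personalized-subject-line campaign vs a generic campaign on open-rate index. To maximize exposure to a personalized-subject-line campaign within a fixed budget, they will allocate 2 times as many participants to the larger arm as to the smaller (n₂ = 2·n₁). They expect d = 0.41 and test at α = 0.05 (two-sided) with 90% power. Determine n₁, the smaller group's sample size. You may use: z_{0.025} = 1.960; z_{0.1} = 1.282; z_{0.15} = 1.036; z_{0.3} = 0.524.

n₁ = 94

With allocation ratio k = n₂/n₁ = 2, Var(x̄₁−x̄₂) = σ²(1/n₁ + 1/(k·n₁)) = σ²·(k+1)/(k·n₁).
So n₁ = (1 + 1/k)·((z_{α/2} + z_β)/d)² = 1.500 × (3.242/0.41)².
n₁ = 1.500 × 62.53 = 93.8.
Round up: n₁ = 94, giving n₂ = 2 × 94 = 188.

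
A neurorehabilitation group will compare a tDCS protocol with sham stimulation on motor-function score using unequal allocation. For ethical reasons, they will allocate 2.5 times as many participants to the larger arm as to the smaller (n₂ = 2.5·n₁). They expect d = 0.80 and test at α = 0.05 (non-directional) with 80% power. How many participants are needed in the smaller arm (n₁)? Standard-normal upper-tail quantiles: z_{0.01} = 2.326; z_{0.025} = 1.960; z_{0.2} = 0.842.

With allocation ratio k = n₂/n₁ = 2.5, Var(x̄₁−x̄₂) = σ²(1/n₁ + 1/(k·n₁)) = σ²·(k+1)/(k·n₁).
So n₁ = (1 + 1/k)·((z_{α/2} + z_β)/d)² = 1.400 × (2.802/0.80)².
n₁ = 1.400 × 12.27 = 17.2.
Round up: n₁ = 18, giving n₂ = 2.5 × 18 = 45.

n₁ = 18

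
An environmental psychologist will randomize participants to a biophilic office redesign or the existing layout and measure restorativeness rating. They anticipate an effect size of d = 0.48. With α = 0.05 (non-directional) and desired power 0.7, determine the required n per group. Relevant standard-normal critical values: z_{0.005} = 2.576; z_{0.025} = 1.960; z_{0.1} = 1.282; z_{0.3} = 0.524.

n = 54 per group

For two independent groups with equal n: n = 2·((z_{α/2} + z_β) / d)².
z_{α/2} + z_β = 1.960 + 0.524 = 2.484.
n = 2 × (2.484 / 0.48)² = 2 × 5.175² = 2 × 26.78 = 53.6.
Round up to the next whole participant.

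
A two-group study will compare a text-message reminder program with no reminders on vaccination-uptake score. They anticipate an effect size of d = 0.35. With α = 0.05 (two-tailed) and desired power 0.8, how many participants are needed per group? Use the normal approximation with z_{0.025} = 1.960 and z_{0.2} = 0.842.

For two independent groups with equal n: n = 2·((z_{α/2} + z_β) / d)².
z_{α/2} + z_β = 1.960 + 0.842 = 2.802.
n = 2 × (2.802 / 0.35)² = 2 × 8.006² = 2 × 64.09 = 128.2.
Round up to the next whole participant.

n = 129 per group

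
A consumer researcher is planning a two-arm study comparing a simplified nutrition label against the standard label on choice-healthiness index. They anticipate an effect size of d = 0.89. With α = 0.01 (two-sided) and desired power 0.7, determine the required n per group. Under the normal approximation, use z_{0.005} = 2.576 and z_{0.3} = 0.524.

n = 25 per group

For two independent groups with equal n: n = 2·((z_{α/2} + z_β) / d)².
z_{α/2} + z_β = 2.576 + 0.524 = 3.100.
n = 2 × (3.100 / 0.89)² = 2 × 3.483² = 2 × 12.13 = 24.3.
Round up to the next whole participant.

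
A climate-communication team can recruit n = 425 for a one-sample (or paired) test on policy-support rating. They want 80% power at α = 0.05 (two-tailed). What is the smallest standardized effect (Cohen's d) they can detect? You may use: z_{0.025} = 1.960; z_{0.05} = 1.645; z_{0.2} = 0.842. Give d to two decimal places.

d_min ≈ 0.14

For a single sample (or paired design) of n = 425: d_min = (z_{α/2} + z_β)/√n.
z-sum = 1.960 + 0.842 = 2.802.
d_min = 2.802 / √425 = 2.802 / 20.616 = 0.136.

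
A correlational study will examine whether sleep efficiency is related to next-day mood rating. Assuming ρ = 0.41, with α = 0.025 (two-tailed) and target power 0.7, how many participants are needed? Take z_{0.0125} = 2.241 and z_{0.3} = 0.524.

n = 44

Fisher's z: C = ½·ln((1+r)/(1−r)) = ½·ln(2.3898) = 0.4356.
n = ((z_{α/2} + z_β)/C)² + 3.
(2.241 + 0.524) / 0.4356 = 2.765 / 0.4356 = 6.348.
n = 6.348² + 3 = 40.29 + 3 = 43.3.
Round up.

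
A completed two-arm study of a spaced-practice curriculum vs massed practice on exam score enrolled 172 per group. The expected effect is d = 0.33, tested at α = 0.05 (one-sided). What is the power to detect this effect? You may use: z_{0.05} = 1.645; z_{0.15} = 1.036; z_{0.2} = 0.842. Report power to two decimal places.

For two equal groups, power = Φ(d·√(n/2) − z_{α}).
d·√(n/2) = 0.33 × √(172/2) = 0.33 × 9.274 = 3.060.
z_β = 3.060 − 1.645 = 1.415.
Power = Φ(1.415) = 0.922.

power ≈ 0.92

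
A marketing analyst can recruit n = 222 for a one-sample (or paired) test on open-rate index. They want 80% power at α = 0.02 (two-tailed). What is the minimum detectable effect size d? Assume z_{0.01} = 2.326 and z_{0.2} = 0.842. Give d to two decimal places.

d_min ≈ 0.21

For a single sample (or paired design) of n = 222: d_min = (z_{α/2} + z_β)/√n.
z-sum = 2.326 + 0.842 = 3.168.
d_min = 3.168 / √222 = 3.168 / 14.900 = 0.213.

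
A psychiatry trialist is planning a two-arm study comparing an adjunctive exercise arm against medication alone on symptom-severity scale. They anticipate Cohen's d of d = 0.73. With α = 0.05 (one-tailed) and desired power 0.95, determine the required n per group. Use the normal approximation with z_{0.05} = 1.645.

n = 41 per group

For two independent groups with equal n: n = 2·((z_{α} + z_β) / d)².
z_{α} + z_β = 1.645 + 1.645 = 3.290.
n = 2 × (3.290 / 0.73)² = 2 × 4.507² = 2 × 20.31 = 40.6.
Round up to the next whole participant.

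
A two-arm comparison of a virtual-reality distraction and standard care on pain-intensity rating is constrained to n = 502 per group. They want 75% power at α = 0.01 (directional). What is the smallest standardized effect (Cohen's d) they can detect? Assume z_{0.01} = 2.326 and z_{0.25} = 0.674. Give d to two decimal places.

d_min ≈ 0.19

For two independent groups of n = 502 each: d_min = (z_{α} + z_β)·√(2/n).
z-sum = 2.326 + 0.674 = 3.000.
d_min = 3.000 × √(2/502) = 3.000 × 0.0631 = 0.189.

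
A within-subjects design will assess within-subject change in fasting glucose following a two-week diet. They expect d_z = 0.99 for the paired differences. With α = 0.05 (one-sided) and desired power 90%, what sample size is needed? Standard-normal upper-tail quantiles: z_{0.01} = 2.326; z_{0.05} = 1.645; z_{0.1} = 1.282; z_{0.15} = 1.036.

For a paired (one-sample on differences) test: n = ((z_{α} + z_β) / d)².
z_{α} + z_β = 1.645 + 1.282 = 2.927.
n = (2.927 / 0.99)² = 2.957² = 8.74.
Round up.

n = 9 pairs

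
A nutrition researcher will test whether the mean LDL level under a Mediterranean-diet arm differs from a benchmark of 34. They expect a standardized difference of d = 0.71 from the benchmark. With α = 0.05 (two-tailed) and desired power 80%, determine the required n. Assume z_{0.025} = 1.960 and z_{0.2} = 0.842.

For a one-sample test: n = ((z_{α/2} + z_β) / d)².
z_{α/2} + z_β = 1.960 + 0.842 = 2.802.
n = (2.802 / 0.71)² = 3.946² = 15.57.
Round up.

n = 16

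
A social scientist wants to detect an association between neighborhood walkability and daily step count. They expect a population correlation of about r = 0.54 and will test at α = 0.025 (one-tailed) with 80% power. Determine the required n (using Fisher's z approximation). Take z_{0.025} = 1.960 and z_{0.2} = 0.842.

n = 25

Fisher's z: C = ½·ln((1+r)/(1−r)) = ½·ln(3.3478) = 0.6042.
n = ((z_{α} + z_β)/C)² + 3.
(1.960 + 0.842) / 0.6042 = 2.802 / 0.6042 = 4.638.
n = 4.638² + 3 = 21.51 + 3 = 24.5.
Round up.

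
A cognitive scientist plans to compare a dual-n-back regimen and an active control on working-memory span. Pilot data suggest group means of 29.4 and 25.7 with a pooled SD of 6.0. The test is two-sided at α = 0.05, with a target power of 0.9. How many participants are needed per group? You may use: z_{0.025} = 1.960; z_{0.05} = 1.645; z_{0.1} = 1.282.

n = 56 per group

Cohen's d = |M₁ − M₂| / SD_pooled = |29.4 − 25.7| / 6.0 = 3.7 / 6.0 = 0.617.
For two independent groups with equal n: n = 2·((z_{α/2} + z_β) / d)².
z_{α/2} + z_β = 1.960 + 1.282 = 3.242.
n = 2 × (3.242 / 0.617)² = 2 × 5.254² = 2 × 27.61 = 55.2.
Round up to the next whole participant.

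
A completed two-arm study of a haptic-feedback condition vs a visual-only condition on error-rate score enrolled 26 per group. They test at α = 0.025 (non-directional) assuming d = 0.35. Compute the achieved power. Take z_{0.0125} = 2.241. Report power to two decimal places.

For two equal groups, power = Φ(d·√(n/2) − z_{α/2}).
d·√(n/2) = 0.35 × √(26/2) = 0.35 × 3.606 = 1.262.
z_β = 1.262 − 2.241 = -0.979.
Power = Φ(-0.979) = 0.164.

power ≈ 0.16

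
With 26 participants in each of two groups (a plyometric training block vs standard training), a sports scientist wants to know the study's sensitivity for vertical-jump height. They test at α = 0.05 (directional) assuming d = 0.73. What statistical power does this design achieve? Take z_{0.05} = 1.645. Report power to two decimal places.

For two equal groups, power = Φ(d·√(n/2) − z_{α}).
d·√(n/2) = 0.73 × √(26/2) = 0.73 × 3.606 = 2.632.
z_β = 2.632 − 1.645 = 0.987.
Power = Φ(0.987) = 0.838.

power ≈ 0.84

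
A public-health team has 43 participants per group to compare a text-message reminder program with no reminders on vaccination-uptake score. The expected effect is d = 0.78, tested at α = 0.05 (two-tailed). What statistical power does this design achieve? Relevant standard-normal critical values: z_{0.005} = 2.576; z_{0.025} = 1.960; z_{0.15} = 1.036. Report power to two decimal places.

For two equal groups, power = Φ(d·√(n/2) − z_{α/2}).
d·√(n/2) = 0.78 × √(43/2) = 0.78 × 4.637 = 3.617.
z_β = 3.617 − 1.960 = 1.657.
Power = Φ(1.657) = 0.951.

power ≈ 0.95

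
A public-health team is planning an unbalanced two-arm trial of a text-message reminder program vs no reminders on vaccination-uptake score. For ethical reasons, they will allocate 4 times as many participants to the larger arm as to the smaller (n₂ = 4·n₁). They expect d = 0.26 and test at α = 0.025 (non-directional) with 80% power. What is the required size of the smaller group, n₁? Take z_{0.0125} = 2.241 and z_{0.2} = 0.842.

With allocation ratio k = n₂/n₁ = 4, Var(x̄₁−x̄₂) = σ²(1/n₁ + 1/(k·n₁)) = σ²·(k+1)/(k·n₁).
So n₁ = (1 + 1/k)·((z_{α/2} + z_β)/d)² = 1.250 × (3.083/0.26)².
n₁ = 1.250 × 140.60 = 175.8.
Round up: n₁ = 176, giving n₂ = 4 × 176 = 704.

n₁ = 176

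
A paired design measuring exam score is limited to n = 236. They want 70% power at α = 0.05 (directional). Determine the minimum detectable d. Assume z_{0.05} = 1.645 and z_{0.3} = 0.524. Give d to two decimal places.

d_min ≈ 0.14

For a single sample (or paired design) of n = 236: d_min = (z_{α} + z_β)/√n.
z-sum = 1.645 + 0.524 = 2.169.
d_min = 2.169 / √236 = 2.169 / 15.362 = 0.141.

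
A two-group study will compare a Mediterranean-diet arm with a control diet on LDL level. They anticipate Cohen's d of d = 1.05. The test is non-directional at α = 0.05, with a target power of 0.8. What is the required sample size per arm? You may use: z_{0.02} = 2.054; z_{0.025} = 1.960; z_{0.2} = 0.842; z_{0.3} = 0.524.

For two independent groups with equal n: n = 2·((z_{α/2} + z_β) / d)².
z_{α/2} + z_β = 1.960 + 0.842 = 2.802.
n = 2 × (2.802 / 1.05)² = 2 × 2.669² = 2 × 7.12 = 14.2.
Round up to the next whole participant.

n = 15 per group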